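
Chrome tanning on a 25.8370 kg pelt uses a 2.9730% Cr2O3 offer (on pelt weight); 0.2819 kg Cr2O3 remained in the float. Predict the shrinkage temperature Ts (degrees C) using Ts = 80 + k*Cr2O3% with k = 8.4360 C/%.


Offered = pelt * offer_pct / 100 = 25.8370 * 2.9730 / 100 = 0.7681 kg
Uptake = offered - residual = 0.7681 - 0.2819 = 0.4862 kg
Cr2O3% on pelt = uptake / pelt * 100 = 0.4862 / 25.8370 * 100 = 1.8819 %
Ts = 80 + k * Cr2O3% = 80 + 8.4360 * 1.8819 = 95.8760 C


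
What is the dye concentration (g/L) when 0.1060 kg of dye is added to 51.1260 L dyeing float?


Formula: Conc = dye_mass(kg) / volume(L) * 1000
Substituting: Conc = 0.1060 / 51.1260 * 1000
Result: 2.0733 g/L


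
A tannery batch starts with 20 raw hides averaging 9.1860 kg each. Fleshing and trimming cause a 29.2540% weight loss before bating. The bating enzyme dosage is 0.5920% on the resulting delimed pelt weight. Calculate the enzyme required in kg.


Total_raw = N * avg_wt = 20 * 9.1860 = 183.7200 kg
Substrate = Total_raw * (1 - loss/100) = 183.7200 * (1 - 29.2540/100) = 129.9746 kg
Enzyme = Substrate * pct / 100 = 129.9746 * 0.5920 / 100 = 0.7694 kg


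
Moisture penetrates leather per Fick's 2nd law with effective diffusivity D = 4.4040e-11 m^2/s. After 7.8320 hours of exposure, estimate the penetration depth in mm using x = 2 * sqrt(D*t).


t = 7.8320 hr * 3600 = 28195.2000 s
D * t = 4.4040e-11 * 28195.2000 = 1.2417e-06
x = 2 * sqrt(D*t) = 2 * sqrt(1.2417e-06) = 0.00222865 m = 2.2286 mm


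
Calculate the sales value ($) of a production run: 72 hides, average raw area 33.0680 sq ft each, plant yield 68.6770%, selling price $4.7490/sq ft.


Raw_total = N * avg_area = 72 * 33.0680 = 2380.8960 sq ft
Finished = Raw_total * yield / 100 = 2380.8960 * 68.6770 / 100 = 1635.1279 sq ft
Value = Finished * price = 1635.1279 * 4.7490 = 7765.2226 $


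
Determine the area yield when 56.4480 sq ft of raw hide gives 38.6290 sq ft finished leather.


Formula: Yield = finished / raw * 100
Substituting: Yield = 38.6290 / 56.4480 * 100
Result: 68.4329 %


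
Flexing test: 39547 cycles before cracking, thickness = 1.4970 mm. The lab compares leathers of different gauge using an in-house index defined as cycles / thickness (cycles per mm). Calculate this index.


Formula: Index = cycles / thickness
Substituting: Index = 39547 / 1.4970
Result: 26417.5017 cycles/mm


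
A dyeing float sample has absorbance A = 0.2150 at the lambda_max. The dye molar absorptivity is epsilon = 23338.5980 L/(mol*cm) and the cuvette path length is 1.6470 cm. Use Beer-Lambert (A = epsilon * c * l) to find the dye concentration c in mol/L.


Formula: c = A / (epsilon * l)
Substituting: c = 0.2150 / (23338.5980 * 1.6470)
Result: 5.5933e-06 mol/L


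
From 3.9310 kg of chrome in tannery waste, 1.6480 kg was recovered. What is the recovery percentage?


Formula: Recovery = recovered / input * 100
Substituting: Recovery = 1.6480 / 3.9310 * 100
Result: 41.9232 %


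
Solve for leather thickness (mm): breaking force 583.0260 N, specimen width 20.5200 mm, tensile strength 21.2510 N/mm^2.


Formula: t = F / (TS * w)
Substituting: t = 583.0260 / (21.2510 * 20.5200)
Result: 1.3370 mm


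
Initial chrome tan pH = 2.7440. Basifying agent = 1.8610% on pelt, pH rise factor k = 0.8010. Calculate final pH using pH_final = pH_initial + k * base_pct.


Formula: pH_final = pH_initial + k * base_pct
Substituting: pH_final = 2.7440 + 0.8010 * 1.8610
Result: 4.2347


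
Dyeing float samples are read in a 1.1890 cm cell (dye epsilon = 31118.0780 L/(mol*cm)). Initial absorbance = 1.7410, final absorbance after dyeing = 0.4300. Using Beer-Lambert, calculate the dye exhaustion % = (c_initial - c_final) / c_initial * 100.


c_initial = A_i / (epsilon * l) = 1.7410 / (31118.0780 * 1.1890) = 4.7055e-05 mol/L
c_final = A_f / (epsilon * l) = 0.4300 / (31118.0780 * 1.1890) = 1.1622e-05 mol/L
Exhaustion = (c_initial - c_final) / c_initial * 100 = (4.7055e-05 - 1.1622e-05) / 4.7055e-05 * 100 = 75.3016 %


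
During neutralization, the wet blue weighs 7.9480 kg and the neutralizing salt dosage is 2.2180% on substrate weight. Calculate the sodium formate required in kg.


Formula: Neutralizer = substrate * pct / 100
Substituting: Neutralizer = 7.9480 * 2.2180 / 100
Result: 0.1763 kg


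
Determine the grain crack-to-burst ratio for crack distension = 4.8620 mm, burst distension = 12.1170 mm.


Formula: Ratio = crack / burst
Substituting: Ratio = 4.8620 / 12.1170
Result: 0.4013


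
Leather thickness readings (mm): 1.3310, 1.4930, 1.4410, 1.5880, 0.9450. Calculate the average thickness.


Formula: Average = sum / n
Substituting: Average = 6.7980 / 5
Result: 1.3596 mm


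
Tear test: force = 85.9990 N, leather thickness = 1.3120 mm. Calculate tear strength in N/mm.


Formula: Tear strength = force / thickness
Substituting: Tear strength = 85.9990 / 1.3120
Result: 65.5480 N/mm


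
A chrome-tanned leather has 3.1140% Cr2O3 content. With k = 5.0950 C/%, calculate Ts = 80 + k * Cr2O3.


Formula: Ts = 80 + k * Cr2O3
Substituting: Ts = 80 + 5.0950 * 3.1140
Result: 95.8658 C


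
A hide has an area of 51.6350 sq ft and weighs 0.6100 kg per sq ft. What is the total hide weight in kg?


Formula: Weight = area * weight_per_sqft
Substituting: Weight = 51.6350 * 0.6100
Result: 31.4973 kg


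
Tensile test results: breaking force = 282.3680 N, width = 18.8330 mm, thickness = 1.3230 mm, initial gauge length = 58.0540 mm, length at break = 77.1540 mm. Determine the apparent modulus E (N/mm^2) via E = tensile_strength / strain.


TS = F / (w * t) = 282.3680 / (18.8330 * 1.3230) = 11.3328 N/mm^2
strain = (Lf - L0) / L0 = (77.1540 - 58.0540) / 58.0540 = 0.3290
E = TS / strain = 11.3328 / 0.3290 = 34.4457 N/mm^2


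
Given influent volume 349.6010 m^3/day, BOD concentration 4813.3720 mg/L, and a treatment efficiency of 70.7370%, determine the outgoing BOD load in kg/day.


Load_in = volume * conc / 1000 = 349.6010 * 4813.3720 / 1000 = 1682.7597 kg/day
Removed = Load_in * eff / 100 = 1682.7597 * 70.7370 / 100 = 1190.3337 kg/day
Load_out = Load_in - Removed = 1682.7597 - 1190.3337 = 492.4260 kg/day


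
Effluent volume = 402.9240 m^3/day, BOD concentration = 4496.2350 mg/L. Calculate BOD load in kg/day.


Formula: BOD_load = volume * conc / 1000
Substituting: BOD_load = 402.9240 * 4496.2350 / 1000
Result: 1811.6410 kg/day


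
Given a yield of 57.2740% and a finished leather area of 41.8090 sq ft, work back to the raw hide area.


Formula: raw = finished * 100 / yield
Substituting: raw = 41.8090 * 100 / 57.2740
Result: 72.9982 sq ft


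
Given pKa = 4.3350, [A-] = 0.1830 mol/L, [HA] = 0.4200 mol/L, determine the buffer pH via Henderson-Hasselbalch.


ratio = [A-] / [HA] = 0.1830 / 0.4200 = 0.4357
log10(ratio) = -0.3608
pH = pKa + log10(ratio) = 4.3350 - 0.3608 = 3.9742


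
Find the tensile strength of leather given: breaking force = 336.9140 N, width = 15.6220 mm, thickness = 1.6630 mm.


Formula: TS = force / (width * thickness)
Substituting: TS = 336.9140 / (15.6220 * 1.6630)
Result: 12.9685 N/mm^2


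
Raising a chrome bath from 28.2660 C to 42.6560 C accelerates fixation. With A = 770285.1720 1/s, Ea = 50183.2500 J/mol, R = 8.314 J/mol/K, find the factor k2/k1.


T1 = 28.2660 + 273.15 = 301.4160 K; T2 = 42.6560 + 273.15 = 315.8060 K
k1 = A * exp(-Ea/(R*T1)) = 770285.1720 * exp(-50183.2500/(8.314*301.4160)) = 0.00154777 1/s
k2 = A * exp(-Ea/(R*T2)) = 770285.1720 * exp(-50183.2500/(8.314*315.8060)) = 0.0038547 1/s
k2/k1 = 0.0038547 / 0.00154777 = 2.4905


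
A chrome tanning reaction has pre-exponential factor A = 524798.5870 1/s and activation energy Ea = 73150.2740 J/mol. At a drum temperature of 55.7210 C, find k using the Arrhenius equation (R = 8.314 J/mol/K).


T_K = T_C + 273.15 = 55.7210 + 273.15 = 328.8710 K
exponent = -Ea / (R * T_K) = -73150.2740 / (8.314 * 328.8710) = -26.7535
k = A * exp(exponent) = 524798.5870 * exp(-26.7535) = 1.2621e-06 1/s


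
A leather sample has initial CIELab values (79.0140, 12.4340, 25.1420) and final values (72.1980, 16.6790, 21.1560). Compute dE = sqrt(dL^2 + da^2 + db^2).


dL = -6.8160, da = 4.2450, db = -3.9860
dE = sqrt((-6.8160)^2 + 4.2450^2 + (-3.9860)^2) = 8.9647


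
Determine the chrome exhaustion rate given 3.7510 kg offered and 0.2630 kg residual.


Formula: Uptake = (offered - residual) / offered * 100
Substituting: Uptake = (3.7510 - 0.2630) / 3.7510 * 100
Result: 92.9885 %


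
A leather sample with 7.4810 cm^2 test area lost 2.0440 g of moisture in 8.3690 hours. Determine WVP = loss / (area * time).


Formula: WVP = loss / (area * time)
Substituting: WVP = 2.0440 / (7.4810 * 8.3690)
Result: 0.0326473 g/(cm^2*hr)


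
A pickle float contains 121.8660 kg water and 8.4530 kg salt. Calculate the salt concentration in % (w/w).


Formula: Conc = salt / (water + salt) * 100
Substituting: Conc = 8.4530 / (121.8660 + 8.4530) * 100
Result: 6.4864 %


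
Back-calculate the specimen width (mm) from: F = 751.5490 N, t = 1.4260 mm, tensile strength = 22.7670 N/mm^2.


Formula: w = F / (TS * t)
Substituting: w = 751.5490 / (22.7670 * 1.4260)
Result: 23.1490 mm


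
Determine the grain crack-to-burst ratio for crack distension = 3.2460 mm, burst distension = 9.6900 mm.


Formula: Ratio = crack / burst
Substituting: Ratio = 3.2460 / 9.6900
Result: 0.3350


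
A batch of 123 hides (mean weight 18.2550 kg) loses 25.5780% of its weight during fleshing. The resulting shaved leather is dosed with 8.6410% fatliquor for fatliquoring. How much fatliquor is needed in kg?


Total_raw = N * avg_wt = 123 * 18.2550 = 2245.3650 kg
Substrate = Total_raw * (1 - loss/100) = 2245.3650 * (1 - 25.5780/100) = 1671.0455 kg
Fat = Substrate * pct / 100 = 1671.0455 * 8.6410 / 100 = 144.3950 kg


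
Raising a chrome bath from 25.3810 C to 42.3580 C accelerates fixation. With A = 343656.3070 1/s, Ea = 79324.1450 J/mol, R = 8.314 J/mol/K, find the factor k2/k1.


T1 = 25.3810 + 273.15 = 298.5310 K; T2 = 42.3580 + 273.15 = 315.5080 K
k1 = A * exp(-Ea/(R*T1)) = 343656.3070 * exp(-79324.1450/(8.314*298.5310)) = 4.5300e-09 1/s
k2 = A * exp(-Ea/(R*T2)) = 343656.3070 * exp(-79324.1450/(8.314*315.5080)) = 2.5291e-08 1/s
k2/k1 = 2.5291e-08 / 4.5300e-09 = 5.5829


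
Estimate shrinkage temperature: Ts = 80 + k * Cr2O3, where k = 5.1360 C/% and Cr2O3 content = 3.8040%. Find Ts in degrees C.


Formula: Ts = 80 + k * Cr2O3
Substituting: Ts = 80 + 5.1360 * 3.8040
Result: 99.5373 C


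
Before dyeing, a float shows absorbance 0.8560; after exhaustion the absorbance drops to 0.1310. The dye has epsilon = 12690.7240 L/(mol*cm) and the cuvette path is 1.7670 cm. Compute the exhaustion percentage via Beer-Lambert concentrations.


c_initial = A_i / (epsilon * l) = 0.8560 / (12690.7240 * 1.7670) = 3.8173e-05 mol/L
c_final = A_f / (epsilon * l) = 0.1310 / (12690.7240 * 1.7670) = 5.8418e-06 mol/L
Exhaustion = (c_initial - c_final) / c_initial * 100 = (3.8173e-05 - 5.8418e-06) / 3.8173e-05 * 100 = 84.6963 %


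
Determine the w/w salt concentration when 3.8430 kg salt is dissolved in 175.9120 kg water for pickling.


Formula: Conc = salt / (water + salt) * 100
Substituting: Conc = 3.8430 / (175.9120 + 3.8430) * 100
Result: 2.1379 %


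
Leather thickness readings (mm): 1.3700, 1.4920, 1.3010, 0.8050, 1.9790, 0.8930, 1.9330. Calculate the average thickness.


Formula: Average = sum / n
Substituting: Average = 9.7730 / 7
Result: 1.3961 mm


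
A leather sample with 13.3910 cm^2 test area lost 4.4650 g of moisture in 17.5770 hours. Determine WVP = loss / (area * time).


Formula: WVP = loss / (area * time)
Substituting: WVP = 4.4650 / (13.3910 * 17.5770)
Result: 0.0189698 g/(cm^2*hr)


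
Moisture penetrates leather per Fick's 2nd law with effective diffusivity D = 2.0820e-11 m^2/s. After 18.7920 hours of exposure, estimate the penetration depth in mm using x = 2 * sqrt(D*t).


t = 18.7920 hr * 3600 = 67651.2000 s
D * t = 2.0820e-11 * 67651.2000 = 1.4085e-06
x = 2 * sqrt(D*t) = 2 * sqrt(1.4085e-06) = 0.0023736 m = 2.3736 mm


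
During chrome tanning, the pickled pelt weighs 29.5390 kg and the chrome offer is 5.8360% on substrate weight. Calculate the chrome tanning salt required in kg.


Formula: Chrome = substrate * pct / 100
Substituting: Chrome = 29.5390 * 5.8360 / 100
Result: 1.7239 kg


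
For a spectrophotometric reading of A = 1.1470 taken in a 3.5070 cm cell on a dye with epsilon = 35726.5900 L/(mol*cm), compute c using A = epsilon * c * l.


Formula: c = A / (epsilon * l)
Substituting: c = 1.1470 / (35726.5900 * 3.5070)
Result: 9.1545e-06 mol/L


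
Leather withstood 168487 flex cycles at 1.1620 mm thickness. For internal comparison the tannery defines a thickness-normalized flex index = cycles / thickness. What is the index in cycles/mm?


Formula: Index = cycles / thickness
Substituting: Index = 168487 / 1.1620
Result: 144997.4182 cycles/mm


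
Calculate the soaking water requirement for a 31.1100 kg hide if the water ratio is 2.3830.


Formula: Water = hide_weight * ratio
Substituting: Water = 31.1100 * 2.3830
Result: 74.1351 kg


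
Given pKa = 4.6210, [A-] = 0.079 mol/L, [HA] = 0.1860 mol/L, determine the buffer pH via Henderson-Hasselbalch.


ratio = [A-] / [HA] = 0.079 / 0.1860 = 0.4247
log10(ratio) = -0.3719
pH = pKa + log10(ratio) = 4.6210 - 0.3719 = 4.2491


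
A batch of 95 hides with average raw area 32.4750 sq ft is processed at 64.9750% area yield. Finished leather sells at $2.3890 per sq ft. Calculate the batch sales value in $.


Raw_total = N * avg_area = 95 * 32.4750 = 3085.1250 sq ft
Finished = Raw_total * yield / 100 = 3085.1250 * 64.9750 / 100 = 2004.5600 sq ft
Value = Finished * price = 2004.5600 * 2.3890 = 4788.8938 $


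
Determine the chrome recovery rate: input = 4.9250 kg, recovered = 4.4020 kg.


Formula: Recovery = recovered / input * 100
Substituting: Recovery = 4.4020 / 4.9250 * 100
Result: 89.3807 %


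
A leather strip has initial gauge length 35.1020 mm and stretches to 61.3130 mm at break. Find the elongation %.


Formula: Elongation = (Lf - L0) / L0 * 100
Substituting: Elongation = (61.3130 - 35.1020) / 35.1020 * 100
Result: 74.6710 %


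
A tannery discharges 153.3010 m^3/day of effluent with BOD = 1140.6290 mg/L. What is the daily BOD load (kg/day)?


Formula: BOD_load = volume * conc / 1000
Substituting: BOD_load = 153.3010 * 1140.6290 / 1000
Result: 174.8596 kg/day


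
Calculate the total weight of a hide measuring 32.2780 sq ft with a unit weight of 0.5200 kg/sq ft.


Formula: Weight = area * weight_per_sqft
Substituting: Weight = 32.2780 * 0.5200
Result: 16.7846 kg


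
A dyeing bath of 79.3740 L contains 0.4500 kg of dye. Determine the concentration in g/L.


Formula: Conc = dye_mass(kg) / volume(L) * 1000
Substituting: Conc = 0.4500 / 79.3740 * 1000
Result: 5.6694 g/L


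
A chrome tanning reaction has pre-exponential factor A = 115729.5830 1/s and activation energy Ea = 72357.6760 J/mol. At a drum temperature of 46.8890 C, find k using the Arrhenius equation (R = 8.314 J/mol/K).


T_K = T_C + 273.15 = 46.8890 + 273.15 = 320.0390 K
exponent = -Ea / (R * T_K) = -72357.6760 / (8.314 * 320.0390) = -27.1939
k = A * exp(exponent) = 115729.5830 * exp(-27.1939) = 1.7918e-07 1/s


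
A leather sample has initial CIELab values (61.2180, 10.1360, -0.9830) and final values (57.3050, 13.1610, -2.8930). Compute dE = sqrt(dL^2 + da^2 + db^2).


dL = -3.9130, da = 3.0250, db = -1.9100
dE = sqrt((-3.9130)^2 + 3.0250^2 + (-1.9100)^2) = 5.3019


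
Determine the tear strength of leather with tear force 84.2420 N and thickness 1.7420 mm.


Formula: Tear strength = force / thickness
Substituting: Tear strength = 84.2420 / 1.7420
Result: 48.3594 N/mm


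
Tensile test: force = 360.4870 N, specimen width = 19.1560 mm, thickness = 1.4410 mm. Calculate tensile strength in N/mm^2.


Formula: TS = force / (width * thickness)
Substituting: TS = 360.4870 / (19.1560 * 1.4410)
Result: 13.0593 N/mm^2


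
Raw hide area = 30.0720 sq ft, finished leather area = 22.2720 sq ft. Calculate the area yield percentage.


Formula: Yield = finished / raw * 100
Substituting: Yield = 22.2720 / 30.0720 * 100
Result: 74.0623 %


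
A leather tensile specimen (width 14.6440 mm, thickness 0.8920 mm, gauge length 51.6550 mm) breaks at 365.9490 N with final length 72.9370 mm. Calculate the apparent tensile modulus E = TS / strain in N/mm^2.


TS = F / (w * t) = 365.9490 / (14.6440 * 0.8920) = 28.0153 N/mm^2
strain = (Lf - L0) / L0 = (72.9370 - 51.6550) / 51.6550 = 0.4120
E = TS / strain = 28.0153 / 0.4120 = 67.9980 N/mm^2


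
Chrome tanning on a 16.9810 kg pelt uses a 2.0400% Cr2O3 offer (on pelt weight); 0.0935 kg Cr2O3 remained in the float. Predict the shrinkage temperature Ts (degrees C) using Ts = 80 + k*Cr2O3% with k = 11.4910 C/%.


Offered = pelt * offer_pct / 100 = 16.9810 * 2.0400 / 100 = 0.3464 kg
Uptake = offered - residual = 0.3464 - 0.0935 = 0.2529 kg
Cr2O3% on pelt = uptake / pelt * 100 = 0.2529 / 16.9810 * 100 = 1.4894 %
Ts = 80 + k * Cr2O3% = 80 + 11.4910 * 1.4894 = 97.1145 C


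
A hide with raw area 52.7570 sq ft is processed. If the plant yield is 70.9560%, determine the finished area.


Formula: finished = raw * yield / 100
Substituting: finished = 52.7570 * 70.9560 / 100
Result: 37.4343 sq ft


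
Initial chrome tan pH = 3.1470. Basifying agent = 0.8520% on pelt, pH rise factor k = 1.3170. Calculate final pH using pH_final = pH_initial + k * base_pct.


Formula: pH_final = pH_initial + k * base_pct
Substituting: pH_final = 3.1470 + 1.3170 * 0.8520
Result: 4.2691


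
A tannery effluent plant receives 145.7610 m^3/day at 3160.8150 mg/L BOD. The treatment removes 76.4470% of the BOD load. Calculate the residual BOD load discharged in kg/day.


Load_in = volume * conc / 1000 = 145.7610 * 3160.8150 / 1000 = 460.7236 kg/day
Removed = Load_in * eff / 100 = 460.7236 * 76.4470 / 100 = 352.2093 kg/day
Load_out = Load_in - Removed = 460.7236 - 352.2093 = 108.5142 kg/day


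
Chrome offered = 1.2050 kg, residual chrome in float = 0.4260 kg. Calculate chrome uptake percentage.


Formula: Uptake = (offered - residual) / offered * 100
Substituting: Uptake = (1.2050 - 0.4260) / 1.2050 * 100
Result: 64.6473 %


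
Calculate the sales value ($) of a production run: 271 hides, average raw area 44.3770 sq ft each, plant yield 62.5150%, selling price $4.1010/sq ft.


Raw_total = N * avg_area = 271 * 44.3770 = 12026.1670 sq ft
Finished = Raw_total * yield / 100 = 12026.1670 * 62.5150 / 100 = 7518.1583 sq ft
Value = Finished * price = 7518.1583 * 4.1010 = 30831.9672 $


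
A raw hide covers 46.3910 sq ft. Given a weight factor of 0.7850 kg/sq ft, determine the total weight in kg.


Formula: Weight = area * weight_per_sqft
Substituting: Weight = 46.3910 * 0.7850
Result: 36.4169 kg


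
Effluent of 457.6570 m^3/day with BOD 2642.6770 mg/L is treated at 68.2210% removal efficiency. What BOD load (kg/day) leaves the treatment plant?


Load_in = volume * conc / 1000 = 457.6570 * 2642.6770 / 1000 = 1209.4396 kg/day
Removed = Load_in * eff / 100 = 1209.4396 * 68.2210 / 100 = 825.0918 kg/day
Load_out = Load_in - Removed = 1209.4396 - 825.0918 = 384.3478 kg/day


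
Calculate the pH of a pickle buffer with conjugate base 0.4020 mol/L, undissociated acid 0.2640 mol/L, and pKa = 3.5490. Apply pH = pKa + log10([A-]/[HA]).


ratio = [A-] / [HA] = 0.4020 / 0.2640 = 1.5227
log10(ratio) = 0.1826
pH = pKa + log10(ratio) = 3.5490 + 0.1826 = 3.7316


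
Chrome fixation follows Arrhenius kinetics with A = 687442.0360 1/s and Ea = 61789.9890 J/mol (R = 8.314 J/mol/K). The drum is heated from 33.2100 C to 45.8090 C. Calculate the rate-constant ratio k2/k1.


T1 = 33.2100 + 273.15 = 306.3600 K; T2 = 45.8090 + 273.15 = 318.9590 K
k1 = A * exp(-Ea/(R*T1)) = 687442.0360 * exp(-61789.9890/(8.314*306.3600)) = 2.0027e-05 1/s
k2 = A * exp(-Ea/(R*T2)) = 687442.0360 * exp(-61789.9890/(8.314*318.9590)) = 5.2212e-05 1/s
k2/k1 = 5.2212e-05 / 2.0027e-05 = 2.6071


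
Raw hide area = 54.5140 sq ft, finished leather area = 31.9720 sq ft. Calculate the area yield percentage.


Formula: Yield = finished / raw * 100
Substituting: Yield = 31.9720 / 54.5140 * 100
Result: 58.6492 %


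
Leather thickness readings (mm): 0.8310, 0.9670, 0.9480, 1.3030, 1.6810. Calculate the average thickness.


Formula: Average = sum / n
Substituting: Average = 5.7300 / 5
Result: 1.1460 mm


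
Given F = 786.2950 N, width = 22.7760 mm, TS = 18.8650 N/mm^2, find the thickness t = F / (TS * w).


Formula: t = F / (TS * w)
Substituting: t = 786.2950 / (18.8650 * 22.7760)
Result: 1.8300 mm


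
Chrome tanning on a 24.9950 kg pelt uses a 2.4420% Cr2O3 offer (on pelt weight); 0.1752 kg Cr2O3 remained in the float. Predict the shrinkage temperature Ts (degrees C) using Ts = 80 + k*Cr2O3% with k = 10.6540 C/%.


Offered = pelt * offer_pct / 100 = 24.9950 * 2.4420 / 100 = 0.6104 kg
Uptake = offered - residual = 0.6104 - 0.1752 = 0.4352 kg
Cr2O3% on pelt = uptake / pelt * 100 = 0.4352 / 24.9950 * 100 = 1.7411 %
Ts = 80 + k * Cr2O3% = 80 + 10.6540 * 1.7411 = 98.5493 C


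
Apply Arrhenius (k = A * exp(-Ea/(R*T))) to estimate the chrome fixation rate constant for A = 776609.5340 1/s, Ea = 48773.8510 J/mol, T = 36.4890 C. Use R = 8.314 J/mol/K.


T_K = T_C + 273.15 = 36.4890 + 273.15 = 309.6390 K
exponent = -Ea / (R * T_K) = -48773.8510 / (8.314 * 309.6390) = -18.9462
k = A * exp(exponent) = 776609.5340 * exp(-18.9462) = 0.00459184 1/s


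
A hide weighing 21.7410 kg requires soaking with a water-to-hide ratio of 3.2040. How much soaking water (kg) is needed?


Formula: Water = hide_weight * ratio
Substituting: Water = 21.7410 * 3.2040
Result: 69.6582 kg


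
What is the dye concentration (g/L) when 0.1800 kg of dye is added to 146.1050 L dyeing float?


Formula: Conc = dye_mass(kg) / volume(L) * 1000
Substituting: Conc = 0.1800 / 146.1050 * 1000
Result: 1.2320 g/L


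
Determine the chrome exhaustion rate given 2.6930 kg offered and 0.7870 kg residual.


Formula: Uptake = (offered - residual) / offered * 100
Substituting: Uptake = (2.6930 - 0.7870) / 2.6930 * 100
Result: 70.7761 %


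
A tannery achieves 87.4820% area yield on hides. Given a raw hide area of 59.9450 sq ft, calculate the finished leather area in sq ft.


Formula: finished = raw * yield / 100
Substituting: finished = 59.9450 * 87.4820 / 100
Result: 52.4411 sq ft


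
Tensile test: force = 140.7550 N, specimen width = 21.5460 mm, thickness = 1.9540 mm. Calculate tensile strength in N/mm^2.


Formula: TS = force / (width * thickness)
Substituting: TS = 140.7550 / (21.5460 * 1.9540)
Result: 3.3433 N/mm^2


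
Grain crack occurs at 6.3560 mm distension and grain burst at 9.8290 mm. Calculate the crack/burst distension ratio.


Formula: Ratio = crack / burst
Substituting: Ratio = 6.3560 / 9.8290
Result: 0.6467


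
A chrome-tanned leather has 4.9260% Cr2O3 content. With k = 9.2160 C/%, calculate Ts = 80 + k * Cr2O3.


Formula: Ts = 80 + k * Cr2O3
Substituting: Ts = 80 + 9.2160 * 4.9260
Result: 125.3980 C


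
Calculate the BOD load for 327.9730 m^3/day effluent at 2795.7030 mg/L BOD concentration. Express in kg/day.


Formula: BOD_load = volume * conc / 1000
Substituting: BOD_load = 327.9730 * 2795.7030 / 1000
Result: 916.9151 kg/day


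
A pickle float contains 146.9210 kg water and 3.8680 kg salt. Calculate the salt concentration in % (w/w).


Formula: Conc = salt / (water + salt) * 100
Substituting: Conc = 3.8680 / (146.9210 + 3.8680) * 100
Result: 2.5652 %


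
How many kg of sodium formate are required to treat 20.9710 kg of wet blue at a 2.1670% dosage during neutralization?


Formula: Neutralizer = substrate * pct / 100
Substituting: Neutralizer = 20.9710 * 2.1670 / 100
Result: 0.4544 kg


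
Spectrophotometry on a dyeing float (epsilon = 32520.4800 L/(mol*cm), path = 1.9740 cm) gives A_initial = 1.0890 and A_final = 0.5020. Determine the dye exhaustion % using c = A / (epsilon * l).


c_initial = A_i / (epsilon * l) = 1.0890 / (32520.4800 * 1.9740) = 1.6964e-05 mol/L
c_final = A_f / (epsilon * l) = 0.5020 / (32520.4800 * 1.9740) = 7.8199e-06 mol/L
Exhaustion = (c_initial - c_final) / c_initial * 100 = (1.6964e-05 - 7.8199e-06) / 1.6964e-05 * 100 = 53.9027 %


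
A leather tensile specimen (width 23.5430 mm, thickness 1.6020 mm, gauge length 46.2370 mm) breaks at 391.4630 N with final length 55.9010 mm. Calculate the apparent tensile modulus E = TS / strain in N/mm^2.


TS = F / (w * t) = 391.4630 / (23.5430 * 1.6020) = 10.3793 N/mm^2
strain = (Lf - L0) / L0 = (55.9010 - 46.2370) / 46.2370 = 0.2090
E = TS / strain = 10.3793 / 0.2090 = 49.6591 N/mm^2


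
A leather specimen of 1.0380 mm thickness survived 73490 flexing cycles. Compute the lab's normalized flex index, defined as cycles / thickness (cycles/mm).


Formula: Index = cycles / thickness
Substituting: Index = 73490 / 1.0380
Result: 70799.6146 cycles/mm


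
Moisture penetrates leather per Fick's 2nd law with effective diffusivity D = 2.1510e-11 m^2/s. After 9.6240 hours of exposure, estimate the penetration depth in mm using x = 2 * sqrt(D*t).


t = 9.6240 hr * 3600 = 34646.4000 s
D * t = 2.1510e-11 * 34646.4000 = 7.4524e-07
x = 2 * sqrt(D*t) = 2 * sqrt(7.4524e-07) = 0.00172655 m = 1.7266 mm


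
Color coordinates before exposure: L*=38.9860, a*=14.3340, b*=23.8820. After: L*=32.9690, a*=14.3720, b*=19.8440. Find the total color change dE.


dL = -6.0170, da = 0.038, db = -4.0380
dE = sqrt((-6.0170)^2 + 0.038^2 + (-4.0380)^2) = 7.2465


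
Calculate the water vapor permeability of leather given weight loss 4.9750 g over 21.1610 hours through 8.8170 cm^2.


Formula: WVP = loss / (area * time)
Substituting: WVP = 4.9750 / (8.8170 * 21.1610)
Result: 0.0266647 g/(cm^2*hr)


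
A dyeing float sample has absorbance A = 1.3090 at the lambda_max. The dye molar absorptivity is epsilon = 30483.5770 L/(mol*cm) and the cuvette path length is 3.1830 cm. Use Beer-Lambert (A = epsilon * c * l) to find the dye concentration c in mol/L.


Formula: c = A / (epsilon * l)
Substituting: c = 1.3090 / (30483.5770 * 3.1830)
Result: 1.3491e-05 mol/L


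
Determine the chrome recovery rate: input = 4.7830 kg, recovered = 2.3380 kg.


Formula: Recovery = recovered / input * 100
Substituting: Recovery = 2.3380 / 4.7830 * 100
Result: 48.8815 %


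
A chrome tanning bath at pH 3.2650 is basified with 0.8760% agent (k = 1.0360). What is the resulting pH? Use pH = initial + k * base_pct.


Formula: pH_final = pH_initial + k * base_pct
Substituting: pH_final = 3.2650 + 1.0360 * 0.8760
Result: 4.1725


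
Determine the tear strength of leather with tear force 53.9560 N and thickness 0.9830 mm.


Formula: Tear strength = force / thickness
Substituting: Tear strength = 53.9560 / 0.9830
Result: 54.8891 N/mm


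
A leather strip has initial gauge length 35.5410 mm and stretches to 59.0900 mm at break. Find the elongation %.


Formula: Elongation = (Lf - L0) / L0 * 100
Substituting: Elongation = (59.0900 - 35.5410) / 35.5410 * 100
Result: 66.2587 %


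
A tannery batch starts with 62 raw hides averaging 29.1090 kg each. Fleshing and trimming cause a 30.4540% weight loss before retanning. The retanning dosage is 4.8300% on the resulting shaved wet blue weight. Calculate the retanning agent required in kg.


Total_raw = N * avg_wt = 62 * 29.1090 = 1804.7580 kg
Substrate = Total_raw * (1 - loss/100) = 1804.7580 * (1 - 30.4540/100) = 1255.1370 kg
Retan = Substrate * pct / 100 = 1255.1370 * 4.8300 / 100 = 60.6231 kg


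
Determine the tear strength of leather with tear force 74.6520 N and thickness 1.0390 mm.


Formula: Tear strength = force / thickness
Substituting: Tear strength = 74.6520 / 1.0390
Result: 71.8499 N/mm


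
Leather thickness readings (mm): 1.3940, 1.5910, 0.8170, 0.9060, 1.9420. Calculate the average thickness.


Formula: Average = sum / n
Substituting: Average = 6.6500 / 5
Result: 1.3300 mm


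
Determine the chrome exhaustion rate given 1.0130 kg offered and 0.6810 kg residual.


Formula: Uptake = (offered - residual) / offered * 100
Substituting: Uptake = (1.0130 - 0.6810) / 1.0130 * 100
Result: 32.7739 %


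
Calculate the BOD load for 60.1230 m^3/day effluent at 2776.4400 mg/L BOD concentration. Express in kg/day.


Formula: BOD_load = volume * conc / 1000
Substituting: BOD_load = 60.1230 * 2776.4400 / 1000
Result: 166.9279 kg/day


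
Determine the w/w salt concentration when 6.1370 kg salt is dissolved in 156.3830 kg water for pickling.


Formula: Conc = salt / (water + salt) * 100
Substituting: Conc = 6.1370 / (156.3830 + 6.1370) * 100
Result: 3.7762 %


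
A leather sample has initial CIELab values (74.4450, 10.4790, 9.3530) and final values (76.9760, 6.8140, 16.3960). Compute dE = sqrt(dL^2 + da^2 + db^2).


dL = 2.5310, da = -3.6650, db = 7.0430
dE = sqrt(2.5310^2 + (-3.6650)^2 + 7.0430^2) = 8.3332


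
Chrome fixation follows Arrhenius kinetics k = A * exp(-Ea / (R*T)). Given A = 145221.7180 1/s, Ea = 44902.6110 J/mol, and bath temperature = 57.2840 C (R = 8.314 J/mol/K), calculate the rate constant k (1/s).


T_K = T_C + 273.15 = 57.2840 + 273.15 = 330.4340 K
exponent = -Ea / (R * T_K) = -44902.6110 / (8.314 * 330.4340) = -16.3447
k = A * exp(exponent) = 145221.7180 * exp(-16.3447) = 0.0115776 1/s


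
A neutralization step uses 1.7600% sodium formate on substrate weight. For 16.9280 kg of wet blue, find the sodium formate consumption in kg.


Formula: Neutralizer = substrate * pct / 100
Substituting: Neutralizer = 16.9280 * 1.7600 / 100
Result: 0.2979 kg


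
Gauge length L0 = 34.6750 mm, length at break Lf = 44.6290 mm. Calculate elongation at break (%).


Formula: Elongation = (Lf - L0) / L0 * 100
Substituting: Elongation = (44.6290 - 34.6750) / 34.6750 * 100
Result: 28.7066 %


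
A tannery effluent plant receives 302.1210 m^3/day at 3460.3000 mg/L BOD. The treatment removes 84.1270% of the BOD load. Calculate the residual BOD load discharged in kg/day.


Load_in = volume * conc / 1000 = 302.1210 * 3460.3000 / 1000 = 1045.4293 kg/day
Removed = Load_in * eff / 100 = 1045.4293 * 84.1270 / 100 = 879.4883 kg/day
Load_out = Load_in - Removed = 1045.4293 - 879.4883 = 165.9410 kg/day


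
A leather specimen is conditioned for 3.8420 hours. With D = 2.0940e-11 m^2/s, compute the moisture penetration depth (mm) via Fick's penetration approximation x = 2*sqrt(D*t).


t = 3.8420 hr * 3600 = 13831.2000 s
D * t = 2.0940e-11 * 13831.2000 = 2.8963e-07
x = 2 * sqrt(D*t) = 2 * sqrt(2.8963e-07) = 0.00107634 m = 1.0763 mm


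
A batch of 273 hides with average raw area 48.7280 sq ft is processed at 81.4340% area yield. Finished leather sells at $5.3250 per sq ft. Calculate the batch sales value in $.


Raw_total = N * avg_area = 273 * 48.7280 = 13302.7440 sq ft
Finished = Raw_total * yield / 100 = 13302.7440 * 81.4340 / 100 = 10832.9565 sq ft
Value = Finished * price = 10832.9565 * 5.3250 = 57685.4936 $


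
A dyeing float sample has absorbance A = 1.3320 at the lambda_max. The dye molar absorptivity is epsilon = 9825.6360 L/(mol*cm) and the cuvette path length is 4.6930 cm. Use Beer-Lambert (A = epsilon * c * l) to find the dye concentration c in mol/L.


Formula: c = A / (epsilon * l)
Substituting: c = 1.3320 / (9825.6360 * 4.6930)
Result: 2.8886e-05 mol/L


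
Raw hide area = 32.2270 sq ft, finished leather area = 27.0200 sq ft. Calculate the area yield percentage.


Formula: Yield = finished / raw * 100
Substituting: Yield = 27.0200 / 32.2270 * 100
Result: 83.8427 %


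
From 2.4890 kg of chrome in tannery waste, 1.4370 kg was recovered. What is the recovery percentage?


Formula: Recovery = recovered / input * 100
Substituting: Recovery = 1.4370 / 2.4890 * 100
Result: 57.7340 %


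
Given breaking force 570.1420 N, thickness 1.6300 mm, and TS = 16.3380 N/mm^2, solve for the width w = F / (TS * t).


Formula: w = F / (TS * t)
Substituting: w = 570.1420 / (16.3380 * 1.6300)
Result: 21.4090 mm


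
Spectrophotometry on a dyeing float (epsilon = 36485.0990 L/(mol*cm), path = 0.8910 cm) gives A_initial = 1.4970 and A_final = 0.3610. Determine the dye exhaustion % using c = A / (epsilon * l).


c_initial = A_i / (epsilon * l) = 1.4970 / (36485.0990 * 0.8910) = 4.6050e-05 mol/L
c_final = A_f / (epsilon * l) = 0.3610 / (36485.0990 * 0.8910) = 1.1105e-05 mol/L
Exhaustion = (c_initial - c_final) / c_initial * 100 = (4.6050e-05 - 1.1105e-05) / 4.6050e-05 * 100 = 75.8851 %


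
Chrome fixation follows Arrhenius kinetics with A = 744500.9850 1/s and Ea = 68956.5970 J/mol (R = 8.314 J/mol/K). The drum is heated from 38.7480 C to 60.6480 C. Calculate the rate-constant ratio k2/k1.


T1 = 38.7480 + 273.15 = 311.8980 K; T2 = 60.6480 + 273.15 = 333.7980 K
k1 = A * exp(-Ea/(R*T1)) = 744500.9850 * exp(-68956.5970/(8.314*311.8980)) = 2.1040e-06 1/s
k2 = A * exp(-Ea/(R*T2)) = 744500.9850 * exp(-68956.5970/(8.314*333.7980)) = 1.2043e-05 1/s
k2/k1 = 1.2043e-05 / 2.1040e-06 = 5.7240


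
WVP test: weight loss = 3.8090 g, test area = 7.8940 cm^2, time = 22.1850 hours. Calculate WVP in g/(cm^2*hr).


Formula: WVP = loss / (area * time)
Substituting: WVP = 3.8090 / (7.8940 * 22.1850)
Result: 0.0217498 g/(cm^2*hr)


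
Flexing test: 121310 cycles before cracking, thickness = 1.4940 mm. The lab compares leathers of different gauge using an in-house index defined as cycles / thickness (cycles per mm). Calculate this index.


Formula: Index = cycles / thickness
Substituting: Index = 121310 / 1.4940
Result: 81198.1258 cycles/mm


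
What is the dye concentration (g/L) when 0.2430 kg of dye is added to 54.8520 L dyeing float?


Formula: Conc = dye_mass(kg) / volume(L) * 1000
Substituting: Conc = 0.2430 / 54.8520 * 1000
Result: 4.4301 g/L


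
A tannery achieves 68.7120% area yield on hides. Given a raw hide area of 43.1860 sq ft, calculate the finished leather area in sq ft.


Formula: finished = raw * yield / 100
Substituting: finished = 43.1860 * 68.7120 / 100
Result: 29.6740 sq ft


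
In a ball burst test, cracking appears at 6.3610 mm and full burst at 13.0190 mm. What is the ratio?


Formula: Ratio = crack / burst
Substituting: Ratio = 6.3610 / 13.0190
Result: 0.4886


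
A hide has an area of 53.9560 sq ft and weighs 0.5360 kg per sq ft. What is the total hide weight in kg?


Formula: Weight = area * weight_per_sqft
Substituting: Weight = 53.9560 * 0.5360
Result: 28.9204 kg


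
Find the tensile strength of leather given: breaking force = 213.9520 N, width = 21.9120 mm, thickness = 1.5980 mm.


Formula: TS = force / (width * thickness)
Substituting: TS = 213.9520 / (21.9120 * 1.5980)
Result: 6.1102 N/mm^2


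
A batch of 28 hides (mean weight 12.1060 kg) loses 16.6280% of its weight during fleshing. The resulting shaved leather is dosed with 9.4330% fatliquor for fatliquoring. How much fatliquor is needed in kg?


Total_raw = N * avg_wt = 28 * 12.1060 = 338.9680 kg
Substrate = Total_raw * (1 - loss/100) = 338.9680 * (1 - 16.6280/100) = 282.6044 kg
Fat = Substrate * pct / 100 = 282.6044 * 9.4330 / 100 = 26.6581 kg


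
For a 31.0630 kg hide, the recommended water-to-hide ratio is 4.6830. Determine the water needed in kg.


Formula: Water = hide_weight * ratio
Substituting: Water = 31.0630 * 4.6830
Result: 145.4680 kg


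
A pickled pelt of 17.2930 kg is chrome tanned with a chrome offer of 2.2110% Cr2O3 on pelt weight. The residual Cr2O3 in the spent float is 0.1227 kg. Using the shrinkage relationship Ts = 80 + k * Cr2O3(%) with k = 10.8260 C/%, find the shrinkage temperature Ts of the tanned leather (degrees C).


Offered = pelt * offer_pct / 100 = 17.2930 * 2.2110 / 100 = 0.3823 kg
Uptake = offered - residual = 0.3823 - 0.1227 = 0.2596 kg
Cr2O3% on pelt = uptake / pelt * 100 = 0.2596 / 17.2930 * 100 = 1.5015 %
Ts = 80 + k * Cr2O3% = 80 + 10.8260 * 1.5015 = 96.2549 C


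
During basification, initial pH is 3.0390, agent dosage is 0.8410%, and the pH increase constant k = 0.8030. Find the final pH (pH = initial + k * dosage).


Formula: pH_final = pH_initial + k * base_pct
Substituting: pH_final = 3.0390 + 0.8030 * 0.8410
Result: 3.7143


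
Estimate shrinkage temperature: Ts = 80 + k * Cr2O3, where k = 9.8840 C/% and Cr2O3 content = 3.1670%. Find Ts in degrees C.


Formula: Ts = 80 + k * Cr2O3
Substituting: Ts = 80 + 9.8840 * 3.1670
Result: 111.3026 C


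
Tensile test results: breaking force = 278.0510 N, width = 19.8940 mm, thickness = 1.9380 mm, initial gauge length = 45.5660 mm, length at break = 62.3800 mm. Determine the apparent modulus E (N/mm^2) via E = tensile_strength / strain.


TS = F / (w * t) = 278.0510 / (19.8940 * 1.9380) = 7.2119 N/mm^2
strain = (Lf - L0) / L0 = (62.3800 - 45.5660) / 45.5660 = 0.3690
E = TS / strain = 7.2119 / 0.3690 = 19.5442 N/mm^2


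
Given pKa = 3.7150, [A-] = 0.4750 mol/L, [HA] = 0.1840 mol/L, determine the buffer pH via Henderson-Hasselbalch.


ratio = [A-] / [HA] = 0.4750 / 0.1840 = 2.5815
log10(ratio) = 0.4119
pH = pKa + log10(ratio) = 3.7150 + 0.4119 = 4.1269


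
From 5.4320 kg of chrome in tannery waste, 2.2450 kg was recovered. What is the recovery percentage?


Formula: Recovery = recovered / input * 100
Substituting: Recovery = 2.2450 / 5.4320 * 100
Result: 41.3292 %


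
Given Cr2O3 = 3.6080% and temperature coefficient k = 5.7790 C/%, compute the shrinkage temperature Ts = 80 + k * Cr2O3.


Formula: Ts = 80 + k * Cr2O3
Substituting: Ts = 80 + 5.7790 * 3.6080
Result: 100.8506 C


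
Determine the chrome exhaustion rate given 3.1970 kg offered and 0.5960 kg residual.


Formula: Uptake = (offered - residual) / offered * 100
Substituting: Uptake = (3.1970 - 0.5960) / 3.1970 * 100
Result: 81.3575 %


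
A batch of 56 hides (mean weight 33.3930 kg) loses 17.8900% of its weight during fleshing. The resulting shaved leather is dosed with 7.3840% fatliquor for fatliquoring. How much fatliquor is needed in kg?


Total_raw = N * avg_wt = 56 * 33.3930 = 1870.0080 kg
Substrate = Total_raw * (1 - loss/100) = 1870.0080 * (1 - 17.8900/100) = 1535.4636 kg
Fat = Substrate * pct / 100 = 1535.4636 * 7.3840 / 100 = 113.3786 kg


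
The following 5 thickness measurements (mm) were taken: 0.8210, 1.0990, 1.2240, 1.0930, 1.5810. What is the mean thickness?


Formula: Average = sum / n
Substituting: Average = 5.8180 / 5
Result: 1.1636 mm


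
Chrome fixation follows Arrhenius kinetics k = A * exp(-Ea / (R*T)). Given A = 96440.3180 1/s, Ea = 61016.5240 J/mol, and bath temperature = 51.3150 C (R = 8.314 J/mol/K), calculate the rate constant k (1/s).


T_K = T_C + 273.15 = 51.3150 + 273.15 = 324.4650 K
exponent = -Ea / (R * T_K) = -61016.5240 / (8.314 * 324.4650) = -22.6188
k = A * exp(exponent) = 96440.3180 * exp(-22.6188) = 1.4489e-05 1/s


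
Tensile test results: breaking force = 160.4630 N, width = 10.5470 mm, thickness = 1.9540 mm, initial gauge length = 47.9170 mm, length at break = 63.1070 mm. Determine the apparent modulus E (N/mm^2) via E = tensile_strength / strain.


TS = F / (w * t) = 160.4630 / (10.5470 * 1.9540) = 7.7861 N/mm^2
strain = (Lf - L0) / L0 = (63.1070 - 47.9170) / 47.9170 = 0.3170
E = TS / strain = 7.7861 / 0.3170 = 24.5614 N/mm^2


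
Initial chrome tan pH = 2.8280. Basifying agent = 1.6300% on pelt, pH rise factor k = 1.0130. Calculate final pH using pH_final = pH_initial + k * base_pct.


Formula: pH_final = pH_initial + k * base_pct
Substituting: pH_final = 2.8280 + 1.0130 * 1.6300
Result: 4.4792


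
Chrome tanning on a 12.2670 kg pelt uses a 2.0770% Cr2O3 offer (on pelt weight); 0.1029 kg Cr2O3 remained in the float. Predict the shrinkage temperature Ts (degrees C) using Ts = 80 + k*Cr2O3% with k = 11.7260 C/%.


Offered = pelt * offer_pct / 100 = 12.2670 * 2.0770 / 100 = 0.2548 kg
Uptake = offered - residual = 0.2548 - 0.1029 = 0.1519 kg
Cr2O3% on pelt = uptake / pelt * 100 = 0.1519 / 12.2670 * 100 = 1.2382 %
Ts = 80 + k * Cr2O3% = 80 + 11.7260 * 1.2382 = 94.5187 C
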